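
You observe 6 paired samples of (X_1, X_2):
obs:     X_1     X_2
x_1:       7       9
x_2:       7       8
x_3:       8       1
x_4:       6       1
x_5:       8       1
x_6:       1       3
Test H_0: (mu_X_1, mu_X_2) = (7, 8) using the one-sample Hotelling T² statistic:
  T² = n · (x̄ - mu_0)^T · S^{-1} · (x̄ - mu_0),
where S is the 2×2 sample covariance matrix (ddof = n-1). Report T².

Step 1 — sample mean vector:
  mean(X_1) = (7 + 7 + 8 + 6 + 8 + 1) / 6 = 37/6 = 6.1667
  mean(X_2) = (9 + 8 + 1 + 1 + 1 + 3) / 6 = 23/6 = 3.8333
  x̄ = (6.1667, 3.8333),  deviation x̄ - mu_0 = (6.1667, 3.8333) - (7, 8) = (-0.8333, -4.1667).

Step 2 — sample covariance matrix, S[i,j] = (1/(n-1)) · Σ_k (x_{k,i} - mean_i) · (x_{k,j} - mean_j), divisor n-1 = 5:
  S[X_1,X_1] = ((0.8333)·(0.8333) + (0.8333)·(0.8333) + (1.8333)·(1.8333) + (-0.1667)·(-0.1667) + (1.8333)·(1.8333) + (-5.1667)·(-5.1667)) / 5 = 34.8333/5 = 6.9667
  S[X_1,X_2] = ((0.8333)·(5.1667) + (0.8333)·(4.1667) + (1.8333)·(-2.8333) + (-0.1667)·(-2.8333) + (1.8333)·(-2.8333) + (-5.1667)·(-0.8333)) / 5 = 2.1667/5 = 0.4333
  S[X_2,X_2] = ((5.1667)·(5.1667) + (4.1667)·(4.1667) + (-2.8333)·(-2.8333) + (-2.8333)·(-2.8333) + (-2.8333)·(-2.8333) + (-0.8333)·(-0.8333)) / 5 = 68.8333/5 = 13.7667
  S = [[6.9667, 0.4333],
 [0.4333, 13.7667]].

Step 3 — invert S. det(S) = 6.9667·13.7667 - (0.4333)² = 95.72.
  S^{-1} = (1/det) · [[d, -b], [-b, a]] = [[0.1438, -0.0045],
 [-0.0045, 0.0728]].

Step 4 — quadratic form (x̄ - mu_0)^T · S^{-1} · (x̄ - mu_0):
  S^{-1} · (x̄ - mu_0) = (-0.101, -0.2995),
  (x̄ - mu_0)^T · [...] = (-0.8333)·(-0.101) + (-4.1667)·(-0.2995) = 1.332.

Step 5 — scale by n: T² = 6 · 1.332 = 7.9921.

T² ≈ 7.9921


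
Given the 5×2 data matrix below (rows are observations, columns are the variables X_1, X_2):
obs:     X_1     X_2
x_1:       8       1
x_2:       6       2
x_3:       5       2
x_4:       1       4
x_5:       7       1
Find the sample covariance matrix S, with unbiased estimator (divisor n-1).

Step 1 — column means:
  mean(X_1) = (8 + 6 + 5 + 1 + 7) / 5 = 27/5 = 5.4
  mean(X_2) = (1 + 2 + 2 + 4 + 1) / 5 = 10/5 = 2

Step 2 — sample covariance S[i,j] = (1/(n-1)) · Σ_k (x_{k,i} - mean_i) · (x_{k,j} - mean_j), with n-1 = 4.
  S[X_1,X_1] = ((2.6)·(2.6) + (0.6)·(0.6) + (-0.4)·(-0.4) + (-4.4)·(-4.4) + (1.6)·(1.6)) / 4 = 29.2/4 = 7.3
  S[X_1,X_2] = ((2.6)·(-1) + (0.6)·(0) + (-0.4)·(0) + (-4.4)·(2) + (1.6)·(-1)) / 4 = -13/4 = -3.25
  S[X_2,X_2] = ((-1)·(-1) + (0)·(0) + (0)·(0) + (2)·(2) + (-1)·(-1)) / 4 = 6/4 = 1.5

S is symmetric (S[j,i] = S[i,j]). Assembling:

S = [[7.3, -3.25],
 [-3.25, 1.5]]


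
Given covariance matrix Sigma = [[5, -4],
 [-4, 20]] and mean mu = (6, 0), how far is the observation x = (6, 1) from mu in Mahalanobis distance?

Step 1 — centre the observation: (x - mu) = (0, 1).

Step 2 — invert Sigma. det(Sigma) = 5·20 - (-4)² = 84.
  Sigma^{-1} = (1/det) · [[d, -b], [-b, a]] = [[0.2381, 0.0476],
 [0.0476, 0.0595]].

Step 3 — form the quadratic (x - mu)^T · Sigma^{-1} · (x - mu):
  Sigma^{-1} · (x - mu) = (0.0476, 0.0595).
  (x - mu)^T · [Sigma^{-1} · (x - mu)] = (0)·(0.0476) + (1)·(0.0595) = 0.0595.

Step 4 — take square root: d = √(0.0595) ≈ 0.244.

d(x, mu) = √(0.0595) ≈ 0.244


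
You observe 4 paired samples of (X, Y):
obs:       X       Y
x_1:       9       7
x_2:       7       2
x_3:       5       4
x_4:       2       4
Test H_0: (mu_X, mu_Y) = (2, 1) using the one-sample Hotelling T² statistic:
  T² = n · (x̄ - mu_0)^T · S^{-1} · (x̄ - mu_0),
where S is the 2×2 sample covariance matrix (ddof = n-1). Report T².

Step 1 — sample mean vector:
  mean(X) = (9 + 7 + 5 + 2) / 4 = 23/4 = 5.75
  mean(Y) = (7 + 2 + 4 + 4) / 4 = 17/4 = 4.25
  x̄ = (5.75, 4.25),  deviation x̄ - mu_0 = (5.75, 4.25) - (2, 1) = (3.75, 3.25).

Step 2 — sample covariance matrix, S[i,j] = (1/(n-1)) · Σ_k (x_{k,i} - mean_i) · (x_{k,j} - mean_j), divisor n-1 = 3:
  S[X,X] = ((3.25)·(3.25) + (1.25)·(1.25) + (-0.75)·(-0.75) + (-3.75)·(-3.75)) / 3 = 26.75/3 = 8.9167
  S[X,Y] = ((3.25)·(2.75) + (1.25)·(-2.25) + (-0.75)·(-0.25) + (-3.75)·(-0.25)) / 3 = 7.25/3 = 2.4167
  S[Y,Y] = ((2.75)·(2.75) + (-2.25)·(-2.25) + (-0.25)·(-0.25) + (-0.25)·(-0.25)) / 3 = 12.75/3 = 4.25
  S = [[8.9167, 2.4167],
 [2.4167, 4.25]].

Step 3 — invert S. det(S) = 8.9167·4.25 - (2.4167)² = 32.0556.
  S^{-1} = (1/det) · [[d, -b], [-b, a]] = [[0.1326, -0.0754],
 [-0.0754, 0.2782]].

Step 4 — quadratic form (x̄ - mu_0)^T · S^{-1} · (x̄ - mu_0):
  S^{-1} · (x̄ - mu_0) = (0.2522, 0.6213),
  (x̄ - mu_0)^T · [...] = (3.75)·(0.2522) + (3.25)·(0.6213) = 2.9649.

Step 5 — scale by n: T² = 4 · 2.9649 = 11.8596.

T² ≈ 11.8596


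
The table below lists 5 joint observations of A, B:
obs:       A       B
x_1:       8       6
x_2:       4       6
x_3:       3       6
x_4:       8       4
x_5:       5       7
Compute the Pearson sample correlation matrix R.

Step 1 — column means:
  mean(A) = (8 + 4 + 3 + 8 + 5) / 5 = 28/5 = 5.6
  mean(B) = (6 + 6 + 6 + 4 + 7) / 5 = 29/5 = 5.8

Step 2 — sample variances and covariances s[i,j] = (1/(n-1)) · Σ_k (x_{k,i} - mean_i) · (x_{k,j} - mean_j), with n-1 = 4:
  s[A,A] = ((2.4)·(2.4) + (-1.6)·(-1.6) + (-2.6)·(-2.6) + (2.4)·(2.4) + (-0.6)·(-0.6)) / 4 = 21.2/4 = 5.3
  s[A,B] = ((2.4)·(0.2) + (-1.6)·(0.2) + (-2.6)·(0.2) + (2.4)·(-1.8) + (-0.6)·(1.2)) / 4 = -5.4/4 = -1.35
  s[B,B] = ((0.2)·(0.2) + (0.2)·(0.2) + (0.2)·(0.2) + (-1.8)·(-1.8) + (1.2)·(1.2)) / 4 = 4.8/4 = 1.2
  Sample standard deviations s_i = √(s[i,i]):
  s(A) = √(5.3) = 2.3022
  s(B) = √(1.2) = 1.0954

Step 3 — r_{ij} = s_{ij} / (s_i · s_j):
  r[A,A] = 1 (diagonal).
  r[A,B] = -1.35 / (2.3022 · 1.0954) = -1.35 / 2.5219 = -0.5353
  r[B,B] = 1 (diagonal).

R is symmetric with unit diagonal. Assembling:

R = [[1, -0.5353],
 [-0.5353, 1]]


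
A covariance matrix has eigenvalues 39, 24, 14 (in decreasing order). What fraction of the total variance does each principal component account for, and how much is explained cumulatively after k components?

Step 1 — total variance = trace(Sigma) = Σ λ_i = 39 + 24 + 14 = 77.

Step 2 — fraction explained by component i = λ_i / Σ λ:
  PC1: 39/77 = 0.5065
  PC2: 24/77 = 0.3117
  PC3: 14/77 = 0.1818

Step 3 — cumulative fraction after k components = (λ_1 + ... + λ_k) / Σ λ:
  k = 1: 39/77 = 0.5065
  k = 2: (39 + 24)/77 = 63/77 = 0.8182
  k = 3: (39 + 24 + 14)/77 = 77/77 = 1

Summary (fraction, with percent):

explained: PC1 0.5065 (50.65%), PC2 0.3117 (31.17%), PC3 0.1818 (18.18%);  cumulative: 0.5065, 0.8182, 1


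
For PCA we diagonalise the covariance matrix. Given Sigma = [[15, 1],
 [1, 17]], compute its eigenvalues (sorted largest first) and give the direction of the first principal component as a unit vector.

Step 1 — characteristic polynomial of 2×2 Sigma:
  det(Sigma - λI) = λ² - trace · λ + det = 0.
  trace = 15 + 17 = 32, det = 15·17 - (1)² = 254.
Step 2 — discriminant:
  Δ = trace² - 4·det = 1024 - 1016 = 8.
Step 3 — eigenvalues:
  λ = (trace ± √Δ)/2 = (32 ± 2.8284)/2,
  λ_1 = 17.4142,  λ_2 = 14.5858.

Step 4 — unit eigenvector for λ_1: solve (Sigma - λ_1 I)v = 0. First row:
  (15 - 17.4142)·v_x + (1)·v_y = 0, i.e. (-2.4142)·v_x + (1)·v_y = 0,
  so v ∝ (b, λ_1 - a) = (1, 2.4142) = u.
  ||u|| = √((1)² + (2.4142)²) = √(6.8284) ≈ 2.6131,
  v_1 = u/||u|| ≈ (0.3827, 0.9239) (||v_1|| = 1).

λ_1 = 17.4142,  λ_2 = 14.5858;  v_1 ≈ (0.3827, 0.9239)


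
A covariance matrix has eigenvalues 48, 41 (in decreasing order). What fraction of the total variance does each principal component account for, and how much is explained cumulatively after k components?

Step 1 — total variance = trace(Sigma) = Σ λ_i = 48 + 41 = 89.

Step 2 — fraction explained by component i = λ_i / Σ λ:
  PC1: 48/89 = 0.5393
  PC2: 41/89 = 0.4607

Step 3 — cumulative fraction after k components = (λ_1 + ... + λ_k) / Σ λ:
  k = 1: 48/89 = 0.5393
  k = 2: (48 + 41)/89 = 89/89 = 1

Summary (fraction, with percent):

explained: PC1 0.5393 (53.93%), PC2 0.4607 (46.07%);  cumulative: 0.5393, 1


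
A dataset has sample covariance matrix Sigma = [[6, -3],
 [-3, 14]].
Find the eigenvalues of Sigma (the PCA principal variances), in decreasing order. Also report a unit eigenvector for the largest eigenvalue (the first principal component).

Step 1 — characteristic polynomial of 2×2 Sigma:
  det(Sigma - λI) = λ² - trace · λ + det = 0.
  trace = 6 + 14 = 20, det = 6·14 - (-3)² = 75.
Step 2 — discriminant:
  Δ = trace² - 4·det = 400 - 300 = 100.
Step 3 — eigenvalues:
  λ = (trace ± √Δ)/2 = (20 ± 10)/2,
  λ_1 = 15,  λ_2 = 5.

Step 4 — unit eigenvector for λ_1: solve (Sigma - λ_1 I)v = 0. First row:
  (6 - 15)·v_x + (-3)·v_y = 0, i.e. (-9)·v_x + (-3)·v_y = 0,
  so v ∝ (b, λ_1 - a) = (-3, 9); multiply by -1 so the first entry is positive: u = (3, -9).
  ||u|| = √((3)² + (-9)²) = √(90) ≈ 9.4868,
  v_1 = u/||u|| ≈ (0.3162, -0.9487) (||v_1|| = 1).

λ_1 = 15,  λ_2 = 5;  v_1 ≈ (0.3162, -0.9487)


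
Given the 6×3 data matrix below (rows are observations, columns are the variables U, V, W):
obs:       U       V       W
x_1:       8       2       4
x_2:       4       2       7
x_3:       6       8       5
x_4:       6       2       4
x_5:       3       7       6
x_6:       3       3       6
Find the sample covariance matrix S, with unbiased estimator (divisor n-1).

Step 1 — column means:
  mean(U) = (8 + 4 + 6 + 6 + 3 + 3) / 6 = 30/6 = 5
  mean(V) = (2 + 2 + 8 + 2 + 7 + 3) / 6 = 24/6 = 4
  mean(W) = (4 + 7 + 5 + 4 + 6 + 6) / 6 = 32/6 = 5.3333

Step 2 — sample covariance S[i,j] = (1/(n-1)) · Σ_k (x_{k,i} - mean_i) · (x_{k,j} - mean_j), with n-1 = 5.
  S[U,U] = ((3)·(3) + (-1)·(-1) + (1)·(1) + (1)·(1) + (-2)·(-2) + (-2)·(-2)) / 5 = 20/5 = 4
  S[U,V] = ((3)·(-2) + (-1)·(-2) + (1)·(4) + (1)·(-2) + (-2)·(3) + (-2)·(-1)) / 5 = -6/5 = -1.2
  S[U,W] = ((3)·(-1.3333) + (-1)·(1.6667) + (1)·(-0.3333) + (1)·(-1.3333) + (-2)·(0.6667) + (-2)·(0.6667)) / 5 = -10/5 = -2
  S[V,V] = ((-2)·(-2) + (-2)·(-2) + (4)·(4) + (-2)·(-2) + (3)·(3) + (-1)·(-1)) / 5 = 38/5 = 7.6
  S[V,W] = ((-2)·(-1.3333) + (-2)·(1.6667) + (4)·(-0.3333) + (-2)·(-1.3333) + (3)·(0.6667) + (-1)·(0.6667)) / 5 = 2/5 = 0.4
  S[W,W] = ((-1.3333)·(-1.3333) + (1.6667)·(1.6667) + (-0.3333)·(-0.3333) + (-1.3333)·(-1.3333) + (0.6667)·(0.6667) + (0.6667)·(0.6667)) / 5 = 7.3333/5 = 1.4667

S is symmetric (S[j,i] = S[i,j]). Assembling:

S = [[4, -1.2, -2],
 [-1.2, 7.6, 0.4],
 [-2, 0.4, 1.4667]]


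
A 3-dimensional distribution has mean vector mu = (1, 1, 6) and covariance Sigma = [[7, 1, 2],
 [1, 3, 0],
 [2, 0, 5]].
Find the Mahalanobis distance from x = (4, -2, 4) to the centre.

Step 1 — centre the observation: (x - mu) = (3, -3, -2).

Step 2 — invert Sigma (cofactor / det for 3×3, or solve directly):
  Sigma^{-1} = [[0.1705, -0.0568, -0.0682],
 [-0.0568, 0.3523, 0.0227],
 [-0.0682, 0.0227, 0.2273]].

Step 3 — form the quadratic (x - mu)^T · Sigma^{-1} · (x - mu):
  Sigma^{-1} · (x - mu) = (0.8182, -1.2727, -0.7273).
  (x - mu)^T · [Sigma^{-1} · (x - mu)] = (3)·(0.8182) + (-3)·(-1.2727) + (-2)·(-0.7273) = 7.7273.

Step 4 — take square root: d = √(7.7273) ≈ 2.7798.

d(x, mu) = √(7.7273) ≈ 2.7798


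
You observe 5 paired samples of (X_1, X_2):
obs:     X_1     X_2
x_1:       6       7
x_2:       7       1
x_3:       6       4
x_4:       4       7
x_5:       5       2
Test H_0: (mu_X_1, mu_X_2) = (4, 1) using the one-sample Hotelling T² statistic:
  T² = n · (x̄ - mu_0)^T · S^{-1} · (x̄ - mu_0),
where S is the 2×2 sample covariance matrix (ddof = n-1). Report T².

Step 1 — sample mean vector:
  mean(X_1) = (6 + 7 + 6 + 4 + 5) / 5 = 28/5 = 5.6
  mean(X_2) = (7 + 1 + 4 + 7 + 2) / 5 = 21/5 = 4.2
  x̄ = (5.6, 4.2),  deviation x̄ - mu_0 = (5.6, 4.2) - (4, 1) = (1.6, 3.2).

Step 2 — sample covariance matrix, S[i,j] = (1/(n-1)) · Σ_k (x_{k,i} - mean_i) · (x_{k,j} - mean_j), divisor n-1 = 4:
  S[X_1,X_1] = ((0.4)·(0.4) + (1.4)·(1.4) + (0.4)·(0.4) + (-1.6)·(-1.6) + (-0.6)·(-0.6)) / 4 = 5.2/4 = 1.3
  S[X_1,X_2] = ((0.4)·(2.8) + (1.4)·(-3.2) + (0.4)·(-0.2) + (-1.6)·(2.8) + (-0.6)·(-2.2)) / 4 = -6.6/4 = -1.65
  S[X_2,X_2] = ((2.8)·(2.8) + (-3.2)·(-3.2) + (-0.2)·(-0.2) + (2.8)·(2.8) + (-2.2)·(-2.2)) / 4 = 30.8/4 = 7.7
  S = [[1.3, -1.65],
 [-1.65, 7.7]].

Step 3 — invert S. det(S) = 1.3·7.7 - (-1.65)² = 7.2875.
  S^{-1} = (1/det) · [[d, -b], [-b, a]] = [[1.0566, 0.2264],
 [0.2264, 0.1784]].

Step 4 — quadratic form (x̄ - mu_0)^T · S^{-1} · (x̄ - mu_0):
  S^{-1} · (x̄ - mu_0) = (2.4151, 0.9331),
  (x̄ - mu_0)^T · [...] = (1.6)·(2.4151) + (3.2)·(0.9331) = 6.8501.

Step 5 — scale by n: T² = 5 · 6.8501 = 34.2504.

T² ≈ 34.2504


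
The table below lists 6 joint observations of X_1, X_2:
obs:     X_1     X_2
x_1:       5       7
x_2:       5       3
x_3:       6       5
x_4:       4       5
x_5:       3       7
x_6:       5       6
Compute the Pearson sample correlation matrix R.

Step 1 — column means:
  mean(X_1) = (5 + 5 + 6 + 4 + 3 + 5) / 6 = 28/6 = 4.6667
  mean(X_2) = (7 + 3 + 5 + 5 + 7 + 6) / 6 = 33/6 = 5.5

Step 2 — sample variances and covariances s[i,j] = (1/(n-1)) · Σ_k (x_{k,i} - mean_i) · (x_{k,j} - mean_j), with n-1 = 5:
  s[X_1,X_1] = ((0.3333)·(0.3333) + (0.3333)·(0.3333) + (1.3333)·(1.3333) + (-0.6667)·(-0.6667) + (-1.6667)·(-1.6667) + (0.3333)·(0.3333)) / 5 = 5.3333/5 = 1.0667
  s[X_1,X_2] = ((0.3333)·(1.5) + (0.3333)·(-2.5) + (1.3333)·(-0.5) + (-0.6667)·(-0.5) + (-1.6667)·(1.5) + (0.3333)·(0.5)) / 5 = -3/5 = -0.6
  s[X_2,X_2] = ((1.5)·(1.5) + (-2.5)·(-2.5) + (-0.5)·(-0.5) + (-0.5)·(-0.5) + (1.5)·(1.5) + (0.5)·(0.5)) / 5 = 11.5/5 = 2.3
  Sample standard deviations s_i = √(s[i,i]):
  s(X_1) = √(1.0667) = 1.0328
  s(X_2) = √(2.3) = 1.5166

Step 3 — r_{ij} = s_{ij} / (s_i · s_j):
  r[X_1,X_1] = 1 (diagonal).
  r[X_1,X_2] = -0.6 / (1.0328 · 1.5166) = -0.6 / 1.5663 = -0.3831
  r[X_2,X_2] = 1 (diagonal).

R is symmetric with unit diagonal. Assembling:

R = [[1, -0.3831],
 [-0.3831, 1]]


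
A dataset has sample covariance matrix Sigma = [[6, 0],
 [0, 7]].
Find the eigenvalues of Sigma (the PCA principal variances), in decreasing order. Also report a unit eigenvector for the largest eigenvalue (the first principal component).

Step 1 — characteristic polynomial of 2×2 Sigma:
  det(Sigma - λI) = λ² - trace · λ + det = 0.
  trace = 6 + 7 = 13, det = 6·7 - (0)² = 42.
Step 2 — discriminant:
  Δ = trace² - 4·det = 169 - 168 = 1.
Step 3 — eigenvalues:
  λ = (trace ± √Δ)/2 = (13 ± 1)/2,
  λ_1 = 7,  λ_2 = 6.

Step 4 — unit eigenvector for λ_1: Sigma is diagonal, so its eigenvectors are the coordinate axes. λ_1 = 7 is the diagonal entry on the second coordinate axis, hence
  v_1 = (0, 1) (||v_1|| = 1).

λ_1 = 7,  λ_2 = 6;  v_1 ≈ (0, 1)


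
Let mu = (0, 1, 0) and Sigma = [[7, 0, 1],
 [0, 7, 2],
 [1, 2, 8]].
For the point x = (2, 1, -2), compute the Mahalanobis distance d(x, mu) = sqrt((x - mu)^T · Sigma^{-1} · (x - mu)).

Step 1 — centre the observation: (x - mu) = (2, 0, -2).

Step 2 — invert Sigma (cofactor / det for 3×3, or solve directly):
  Sigma^{-1} = [[0.1457, 0.0056, -0.0196],
 [0.0056, 0.1541, -0.0392],
 [-0.0196, -0.0392, 0.1373]].

Step 3 — form the quadratic (x - mu)^T · Sigma^{-1} · (x - mu):
  Sigma^{-1} · (x - mu) = (0.3305, 0.0896, -0.3137).
  (x - mu)^T · [Sigma^{-1} · (x - mu)] = (2)·(0.3305) + (0)·(0.0896) + (-2)·(-0.3137) = 1.2885.

Step 4 — take square root: d = √(1.2885) ≈ 1.1351.

d(x, mu) = √(1.2885) ≈ 1.1351


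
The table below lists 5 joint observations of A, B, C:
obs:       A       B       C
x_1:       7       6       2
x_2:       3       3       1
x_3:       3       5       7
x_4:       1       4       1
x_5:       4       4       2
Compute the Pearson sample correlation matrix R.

Step 1 — column means:
  mean(A) = (7 + 3 + 3 + 1 + 4) / 5 = 18/5 = 3.6
  mean(B) = (6 + 3 + 5 + 4 + 4) / 5 = 22/5 = 4.4
  mean(C) = (2 + 1 + 7 + 1 + 2) / 5 = 13/5 = 2.6

Step 2 — sample variances and covariances s[i,j] = (1/(n-1)) · Σ_k (x_{k,i} - mean_i) · (x_{k,j} - mean_j), with n-1 = 4:
  s[A,A] = ((3.4)·(3.4) + (-0.6)·(-0.6) + (-0.6)·(-0.6) + (-2.6)·(-2.6) + (0.4)·(0.4)) / 4 = 19.2/4 = 4.8
  s[A,B] = ((3.4)·(1.6) + (-0.6)·(-1.4) + (-0.6)·(0.6) + (-2.6)·(-0.4) + (0.4)·(-0.4)) / 4 = 6.8/4 = 1.7
  s[A,C] = ((3.4)·(-0.6) + (-0.6)·(-1.6) + (-0.6)·(4.4) + (-2.6)·(-1.6) + (0.4)·(-0.6)) / 4 = 0.2/4 = 0.05
  s[B,B] = ((1.6)·(1.6) + (-1.4)·(-1.4) + (0.6)·(0.6) + (-0.4)·(-0.4) + (-0.4)·(-0.4)) / 4 = 5.2/4 = 1.3
  s[B,C] = ((1.6)·(-0.6) + (-1.4)·(-1.6) + (0.6)·(4.4) + (-0.4)·(-1.6) + (-0.4)·(-0.6)) / 4 = 4.8/4 = 1.2
  s[C,C] = ((-0.6)·(-0.6) + (-1.6)·(-1.6) + (4.4)·(4.4) + (-1.6)·(-1.6) + (-0.6)·(-0.6)) / 4 = 25.2/4 = 6.3
  Sample standard deviations s_i = √(s[i,i]):
  s(A) = √(4.8) = 2.1909
  s(B) = √(1.3) = 1.1402
  s(C) = √(6.3) = 2.51

Step 3 — r_{ij} = s_{ij} / (s_i · s_j):
  r[A,A] = 1 (diagonal).
  r[A,B] = 1.7 / (2.1909 · 1.1402) = 1.7 / 2.498 = 0.6805
  r[A,C] = 0.05 / (2.1909 · 2.51) = 0.05 / 5.4991 = 0.0091
  r[B,B] = 1 (diagonal).
  r[B,C] = 1.2 / (1.1402 · 2.51) = 1.2 / 2.8618 = 0.4193
  r[C,C] = 1 (diagonal).

R is symmetric with unit diagonal. Assembling:

R = [[1, 0.6805, 0.0091],
 [0.6805, 1, 0.4193],
 [0.0091, 0.4193, 1]]


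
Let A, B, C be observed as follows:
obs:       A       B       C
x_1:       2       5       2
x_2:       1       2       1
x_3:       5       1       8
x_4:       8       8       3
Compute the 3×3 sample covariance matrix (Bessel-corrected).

Step 1 — column means:
  mean(A) = (2 + 1 + 5 + 8) / 4 = 16/4 = 4
  mean(B) = (5 + 2 + 1 + 8) / 4 = 16/4 = 4
  mean(C) = (2 + 1 + 8 + 3) / 4 = 14/4 = 3.5

Step 2 — sample covariance S[i,j] = (1/(n-1)) · Σ_k (x_{k,i} - mean_i) · (x_{k,j} - mean_j), with n-1 = 3.
  S[A,A] = ((-2)·(-2) + (-3)·(-3) + (1)·(1) + (4)·(4)) / 3 = 30/3 = 10
  S[A,B] = ((-2)·(1) + (-3)·(-2) + (1)·(-3) + (4)·(4)) / 3 = 17/3 = 5.6667
  S[A,C] = ((-2)·(-1.5) + (-3)·(-2.5) + (1)·(4.5) + (4)·(-0.5)) / 3 = 13/3 = 4.3333
  S[B,B] = ((1)·(1) + (-2)·(-2) + (-3)·(-3) + (4)·(4)) / 3 = 30/3 = 10
  S[B,C] = ((1)·(-1.5) + (-2)·(-2.5) + (-3)·(4.5) + (4)·(-0.5)) / 3 = -12/3 = -4
  S[C,C] = ((-1.5)·(-1.5) + (-2.5)·(-2.5) + (4.5)·(4.5) + (-0.5)·(-0.5)) / 3 = 29/3 = 9.6667

S is symmetric (S[j,i] = S[i,j]). Assembling:

S = [[10, 5.6667, 4.3333],
 [5.6667, 10, -4],
 [4.3333, -4, 9.6667]]


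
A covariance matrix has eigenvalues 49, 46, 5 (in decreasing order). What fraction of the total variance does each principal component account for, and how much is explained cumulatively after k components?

Step 1 — total variance = trace(Sigma) = Σ λ_i = 49 + 46 + 5 = 100.

Step 2 — fraction explained by component i = λ_i / Σ λ:
  PC1: 49/100 = 0.49
  PC2: 46/100 = 0.46
  PC3: 5/100 = 0.05

Step 3 — cumulative fraction after k components = (λ_1 + ... + λ_k) / Σ λ:
  k = 1: 49/100 = 0.49
  k = 2: (49 + 46)/100 = 95/100 = 0.95
  k = 3: (49 + 46 + 5)/100 = 100/100 = 1

Summary (fraction, with percent):

explained: PC1 0.49 (49%), PC2 0.46 (46%), PC3 0.05 (5%);  cumulative: 0.49, 0.95, 1


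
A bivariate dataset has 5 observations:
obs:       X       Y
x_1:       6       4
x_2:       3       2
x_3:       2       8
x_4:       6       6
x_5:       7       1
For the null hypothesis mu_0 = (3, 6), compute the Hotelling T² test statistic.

Step 1 — sample mean vector:
  mean(X) = (6 + 3 + 2 + 6 + 7) / 5 = 24/5 = 4.8
  mean(Y) = (4 + 2 + 8 + 6 + 1) / 5 = 21/5 = 4.2
  x̄ = (4.8, 4.2),  deviation x̄ - mu_0 = (4.8, 4.2) - (3, 6) = (1.8, -1.8).

Step 2 — sample covariance matrix, S[i,j] = (1/(n-1)) · Σ_k (x_{k,i} - mean_i) · (x_{k,j} - mean_j), divisor n-1 = 4:
  S[X,X] = ((1.2)·(1.2) + (-1.8)·(-1.8) + (-2.8)·(-2.8) + (1.2)·(1.2) + (2.2)·(2.2)) / 4 = 18.8/4 = 4.7
  S[X,Y] = ((1.2)·(-0.2) + (-1.8)·(-2.2) + (-2.8)·(3.8) + (1.2)·(1.8) + (2.2)·(-3.2)) / 4 = -11.8/4 = -2.95
  S[Y,Y] = ((-0.2)·(-0.2) + (-2.2)·(-2.2) + (3.8)·(3.8) + (1.8)·(1.8) + (-3.2)·(-3.2)) / 4 = 32.8/4 = 8.2
  S = [[4.7, -2.95],
 [-2.95, 8.2]].

Step 3 — invert S. det(S) = 4.7·8.2 - (-2.95)² = 29.8375.
  S^{-1} = (1/det) · [[d, -b], [-b, a]] = [[0.2748, 0.0989],
 [0.0989, 0.1575]].

Step 4 — quadratic form (x̄ - mu_0)^T · S^{-1} · (x̄ - mu_0):
  S^{-1} · (x̄ - mu_0) = (0.3167, -0.1056),
  (x̄ - mu_0)^T · [...] = (1.8)·(0.3167) + (-1.8)·(-0.1056) = 0.7601.

Step 5 — scale by n: T² = 5 · 0.7601 = 3.8006.

T² ≈ 3.8006


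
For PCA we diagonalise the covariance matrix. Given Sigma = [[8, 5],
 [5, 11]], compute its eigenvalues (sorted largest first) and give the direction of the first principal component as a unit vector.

Step 1 — characteristic polynomial of 2×2 Sigma:
  det(Sigma - λI) = λ² - trace · λ + det = 0.
  trace = 8 + 11 = 19, det = 8·11 - (5)² = 63.
Step 2 — discriminant:
  Δ = trace² - 4·det = 361 - 252 = 109.
Step 3 — eigenvalues:
  λ = (trace ± √Δ)/2 = (19 ± 10.4403)/2,
  λ_1 = 14.7202,  λ_2 = 4.2798.

Step 4 — unit eigenvector for λ_1: solve (Sigma - λ_1 I)v = 0. First row:
  (8 - 14.7202)·v_x + (5)·v_y = 0, i.e. (-6.7202)·v_x + (5)·v_y = 0,
  so v ∝ (b, λ_1 - a) = (5, 6.7202) = u.
  ||u|| = √((5)² + (6.7202)²) = √(70.1605) ≈ 8.3762,
  v_1 = u/||u|| ≈ (0.5969, 0.8023) (||v_1|| = 1).

λ_1 = 14.7202,  λ_2 = 4.2798;  v_1 ≈ (0.5969, 0.8023)


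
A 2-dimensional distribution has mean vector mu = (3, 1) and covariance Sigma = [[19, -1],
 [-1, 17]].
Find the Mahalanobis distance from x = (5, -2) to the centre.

Step 1 — centre the observation: (x - mu) = (2, -3).

Step 2 — invert Sigma. det(Sigma) = 19·17 - (-1)² = 322.
  Sigma^{-1} = (1/det) · [[d, -b], [-b, a]] = [[0.0528, 0.0031],
 [0.0031, 0.059]].

Step 3 — form the quadratic (x - mu)^T · Sigma^{-1} · (x - mu):
  Sigma^{-1} · (x - mu) = (0.0963, -0.1708).
  (x - mu)^T · [Sigma^{-1} · (x - mu)] = (2)·(0.0963) + (-3)·(-0.1708) = 0.705.

Step 4 — take square root: d = √(0.705) ≈ 0.8396.

d(x, mu) = √(0.705) ≈ 0.8396


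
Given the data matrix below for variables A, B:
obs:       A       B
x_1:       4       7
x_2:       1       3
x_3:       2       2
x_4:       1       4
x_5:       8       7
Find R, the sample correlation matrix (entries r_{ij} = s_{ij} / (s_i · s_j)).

Step 1 — column means:
  mean(A) = (4 + 1 + 2 + 1 + 8) / 5 = 16/5 = 3.2
  mean(B) = (7 + 3 + 2 + 4 + 7) / 5 = 23/5 = 4.6

Step 2 — sample variances and covariances s[i,j] = (1/(n-1)) · Σ_k (x_{k,i} - mean_i) · (x_{k,j} - mean_j), with n-1 = 4:
  s[A,A] = ((0.8)·(0.8) + (-2.2)·(-2.2) + (-1.2)·(-1.2) + (-2.2)·(-2.2) + (4.8)·(4.8)) / 4 = 34.8/4 = 8.7
  s[A,B] = ((0.8)·(2.4) + (-2.2)·(-1.6) + (-1.2)·(-2.6) + (-2.2)·(-0.6) + (4.8)·(2.4)) / 4 = 21.4/4 = 5.35
  s[B,B] = ((2.4)·(2.4) + (-1.6)·(-1.6) + (-2.6)·(-2.6) + (-0.6)·(-0.6) + (2.4)·(2.4)) / 4 = 21.2/4 = 5.3
  Sample standard deviations s_i = √(s[i,i]):
  s(A) = √(8.7) = 2.9496
  s(B) = √(5.3) = 2.3022

Step 3 — r_{ij} = s_{ij} / (s_i · s_j):
  r[A,A] = 1 (diagonal).
  r[A,B] = 5.35 / (2.9496 · 2.3022) = 5.35 / 6.7904 = 0.7879
  r[B,B] = 1 (diagonal).

R is symmetric with unit diagonal. Assembling:

R = [[1, 0.7879],
 [0.7879, 1]]


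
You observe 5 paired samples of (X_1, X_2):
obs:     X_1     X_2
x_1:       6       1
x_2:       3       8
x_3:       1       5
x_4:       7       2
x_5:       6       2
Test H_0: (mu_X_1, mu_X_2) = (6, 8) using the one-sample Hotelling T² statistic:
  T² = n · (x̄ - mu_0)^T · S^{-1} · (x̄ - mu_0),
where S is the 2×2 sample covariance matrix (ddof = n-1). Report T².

Step 1 — sample mean vector:
  mean(X_1) = (6 + 3 + 1 + 7 + 6) / 5 = 23/5 = 4.6
  mean(X_2) = (1 + 8 + 5 + 2 + 2) / 5 = 18/5 = 3.6
  x̄ = (4.6, 3.6),  deviation x̄ - mu_0 = (4.6, 3.6) - (6, 8) = (-1.4, -4.4).

Step 2 — sample covariance matrix, S[i,j] = (1/(n-1)) · Σ_k (x_{k,i} - mean_i) · (x_{k,j} - mean_j), divisor n-1 = 4:
  S[X_1,X_1] = ((1.4)·(1.4) + (-1.6)·(-1.6) + (-3.6)·(-3.6) + (2.4)·(2.4) + (1.4)·(1.4)) / 4 = 25.2/4 = 6.3
  S[X_1,X_2] = ((1.4)·(-2.6) + (-1.6)·(4.4) + (-3.6)·(1.4) + (2.4)·(-1.6) + (1.4)·(-1.6)) / 4 = -21.8/4 = -5.45
  S[X_2,X_2] = ((-2.6)·(-2.6) + (4.4)·(4.4) + (1.4)·(1.4) + (-1.6)·(-1.6) + (-1.6)·(-1.6)) / 4 = 33.2/4 = 8.3
  S = [[6.3, -5.45],
 [-5.45, 8.3]].

Step 3 — invert S. det(S) = 6.3·8.3 - (-5.45)² = 22.5875.
  S^{-1} = (1/det) · [[d, -b], [-b, a]] = [[0.3675, 0.2413],
 [0.2413, 0.2789]].

Step 4 — quadratic form (x̄ - mu_0)^T · S^{-1} · (x̄ - mu_0):
  S^{-1} · (x̄ - mu_0) = (-1.5761, -1.565),
  (x̄ - mu_0)^T · [...] = (-1.4)·(-1.5761) + (-4.4)·(-1.565) = 9.0926.

Step 5 — scale by n: T² = 5 · 9.0926 = 45.4632.

T² ≈ 45.4632


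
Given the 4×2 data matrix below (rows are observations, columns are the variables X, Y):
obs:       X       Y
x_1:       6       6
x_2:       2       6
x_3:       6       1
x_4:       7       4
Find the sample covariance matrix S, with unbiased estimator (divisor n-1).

Step 1 — column means:
  mean(X) = (6 + 2 + 6 + 7) / 4 = 21/4 = 5.25
  mean(Y) = (6 + 6 + 1 + 4) / 4 = 17/4 = 4.25

Step 2 — sample covariance S[i,j] = (1/(n-1)) · Σ_k (x_{k,i} - mean_i) · (x_{k,j} - mean_j), with n-1 = 3.
  S[X,X] = ((0.75)·(0.75) + (-3.25)·(-3.25) + (0.75)·(0.75) + (1.75)·(1.75)) / 3 = 14.75/3 = 4.9167
  S[X,Y] = ((0.75)·(1.75) + (-3.25)·(1.75) + (0.75)·(-3.25) + (1.75)·(-0.25)) / 3 = -7.25/3 = -2.4167
  S[Y,Y] = ((1.75)·(1.75) + (1.75)·(1.75) + (-3.25)·(-3.25) + (-0.25)·(-0.25)) / 3 = 16.75/3 = 5.5833

S is symmetric (S[j,i] = S[i,j]). Assembling:

S = [[4.9167, -2.4167],
 [-2.4167, 5.5833]]


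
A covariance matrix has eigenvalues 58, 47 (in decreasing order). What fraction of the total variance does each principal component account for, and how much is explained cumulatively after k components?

Step 1 — total variance = trace(Sigma) = Σ λ_i = 58 + 47 = 105.

Step 2 — fraction explained by component i = λ_i / Σ λ:
  PC1: 58/105 = 0.5524
  PC2: 47/105 = 0.4476

Step 3 — cumulative fraction after k components = (λ_1 + ... + λ_k) / Σ λ:
  k = 1: 58/105 = 0.5524
  k = 2: (58 + 47)/105 = 105/105 = 1

Summary (fraction, with percent):

explained: PC1 0.5524 (55.24%), PC2 0.4476 (44.76%);  cumulative: 0.5524, 1


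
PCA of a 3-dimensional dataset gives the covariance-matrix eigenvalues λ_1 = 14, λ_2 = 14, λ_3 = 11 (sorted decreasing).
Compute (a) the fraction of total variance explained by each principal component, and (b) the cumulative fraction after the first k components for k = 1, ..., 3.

Step 1 — total variance = trace(Sigma) = Σ λ_i = 14 + 14 + 11 = 39.

Step 2 — fraction explained by component i = λ_i / Σ λ:
  PC1: 14/39 = 0.359
  PC2: 14/39 = 0.359
  PC3: 11/39 = 0.2821

Step 3 — cumulative fraction after k components = (λ_1 + ... + λ_k) / Σ λ:
  k = 1: 14/39 = 0.359
  k = 2: (14 + 14)/39 = 28/39 = 0.7179
  k = 3: (14 + 14 + 11)/39 = 39/39 = 1

Summary (fraction, with percent):

explained: PC1 0.359 (35.9%), PC2 0.359 (35.9%), PC3 0.2821 (28.21%);  cumulative: 0.359, 0.7179, 1


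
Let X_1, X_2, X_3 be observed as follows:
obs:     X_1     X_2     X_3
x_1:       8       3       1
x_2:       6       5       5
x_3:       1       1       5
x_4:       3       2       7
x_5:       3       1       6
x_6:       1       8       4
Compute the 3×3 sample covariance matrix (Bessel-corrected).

Step 1 — column means:
  mean(X_1) = (8 + 6 + 1 + 3 + 3 + 1) / 6 = 22/6 = 3.6667
  mean(X_2) = (3 + 5 + 1 + 2 + 1 + 8) / 6 = 20/6 = 3.3333
  mean(X_3) = (1 + 5 + 5 + 7 + 6 + 4) / 6 = 28/6 = 4.6667

Step 2 — sample covariance S[i,j] = (1/(n-1)) · Σ_k (x_{k,i} - mean_i) · (x_{k,j} - mean_j), with n-1 = 5.
  S[X_1,X_1] = ((4.3333)·(4.3333) + (2.3333)·(2.3333) + (-2.6667)·(-2.6667) + (-0.6667)·(-0.6667) + (-0.6667)·(-0.6667) + (-2.6667)·(-2.6667)) / 5 = 39.3333/5 = 7.8667
  S[X_1,X_2] = ((4.3333)·(-0.3333) + (2.3333)·(1.6667) + (-2.6667)·(-2.3333) + (-0.6667)·(-1.3333) + (-0.6667)·(-2.3333) + (-2.6667)·(4.6667)) / 5 = -1.3333/5 = -0.2667
  S[X_1,X_3] = ((4.3333)·(-3.6667) + (2.3333)·(0.3333) + (-2.6667)·(0.3333) + (-0.6667)·(2.3333) + (-0.6667)·(1.3333) + (-2.6667)·(-0.6667)) / 5 = -16.6667/5 = -3.3333
  S[X_2,X_2] = ((-0.3333)·(-0.3333) + (1.6667)·(1.6667) + (-2.3333)·(-2.3333) + (-1.3333)·(-1.3333) + (-2.3333)·(-2.3333) + (4.6667)·(4.6667)) / 5 = 37.3333/5 = 7.4667
  S[X_2,X_3] = ((-0.3333)·(-3.6667) + (1.6667)·(0.3333) + (-2.3333)·(0.3333) + (-1.3333)·(2.3333) + (-2.3333)·(1.3333) + (4.6667)·(-0.6667)) / 5 = -8.3333/5 = -1.6667
  S[X_3,X_3] = ((-3.6667)·(-3.6667) + (0.3333)·(0.3333) + (0.3333)·(0.3333) + (2.3333)·(2.3333) + (1.3333)·(1.3333) + (-0.6667)·(-0.6667)) / 5 = 21.3333/5 = 4.2667

S is symmetric (S[j,i] = S[i,j]). Assembling:

S = [[7.8667, -0.2667, -3.3333],
 [-0.2667, 7.4667, -1.6667],
 [-3.3333, -1.6667, 4.2667]]


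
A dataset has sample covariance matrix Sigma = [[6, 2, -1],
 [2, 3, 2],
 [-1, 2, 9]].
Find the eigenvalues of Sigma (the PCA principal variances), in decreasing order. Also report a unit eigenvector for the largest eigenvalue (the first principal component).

Step 1 — characteristic polynomial p(λ) = det(λI - Sigma) = λ³ - tr·λ² + c_1·λ - det, where tr = trace, c_1 = sum of the principal 2×2 minors, det = det(Sigma):
  tr = 6 + 3 + 9 = 18,
  c_1 = (6·3 - (2)²) + (6·9 - (-1)²) + (3·9 - (2)²) = 14 + 53 + 23 = 90,
  det = 6·(3·9 - (2)²) - (2)·((2)·9 - (2)·(-1)) + (-1)·((2)·(2) - 3·(-1)) = 6·(23) - (2)·(20) + (-1)·(7) = 91.
  So p(λ) = λ³ - 18λ² + 90λ - 91.
Step 2 — look for an integer root (rational root theorem: any rational root is an integer divisor of 91). Testing λ = 7:
  p(7) = 343 - 882 + 630 - 91 = 0  ✓
  Dividing out (λ - 7): p(λ) = (λ - 7)(λ² - 11λ + 13).
Step 3 — remaining eigenvalues from the quadratic λ² - 11λ + 13 = 0:
  Δ = 11² - 4·13 = 121 - 52 = 69,  λ = (11 ± √69)/2 = (11 ± 8.3066)/2 ≈ 9.6533 or 1.3467.
  Sorted: λ_1 = 9.6533,  λ_2 = 7,  λ_3 = 1.3467  (check: sum = 18 = tr ✓).

Step 4 — unit eigenvector for λ_1 ≈ 9.6533: v spans the null space of (Sigma - λ_1 I), whose rows are
  r_1 = (-3.6533, 2, -1),  r_2 = (2, -6.6533, 2),  r_3 = (-1, 2, -0.6533).
  v is orthogonal to every row, so take v ∝ r_1 × r_2 = ((2)·(2) - (-1)·(-6.6533), (-1)·(2) - (-3.6533)·(2), (-3.6533)·(-6.6533) - (2)·(2)) ≈ (-2.6533, 5.3066, 20.3066).
  Rescale (multiply by -1 so the first nonzero entry is positive): u = (2.6533, -5.3066, -20.3066).
  ||u|| = √((2.6533)² + (-5.3066)² + (-20.3066)²) = √(447.5593) ≈ 21.1556,  v_1 = u/||u|| ≈ (0.1254, -0.2508, -0.9599) (||v_1|| = 1).

λ_1 = 9.6533,  λ_2 = 7,  λ_3 = 1.3467;  v_1 ≈ (0.1254, -0.2508, -0.9599)


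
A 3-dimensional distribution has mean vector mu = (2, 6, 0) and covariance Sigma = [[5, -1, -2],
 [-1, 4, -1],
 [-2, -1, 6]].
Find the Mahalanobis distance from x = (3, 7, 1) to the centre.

Step 1 — centre the observation: (x - mu) = (1, 1, 1).

Step 2 — invert Sigma (cofactor / det for 3×3, or solve directly):
  Sigma^{-1} = [[0.2584, 0.0899, 0.1011],
 [0.0899, 0.2921, 0.0787],
 [0.1011, 0.0787, 0.2135]].

Step 3 — form the quadratic (x - mu)^T · Sigma^{-1} · (x - mu):
  Sigma^{-1} · (x - mu) = (0.4494, 0.4607, 0.3933).
  (x - mu)^T · [Sigma^{-1} · (x - mu)] = (1)·(0.4494) + (1)·(0.4607) + (1)·(0.3933) = 1.3034.

Step 4 — take square root: d = √(1.3034) ≈ 1.1417.

d(x, mu) = √(1.3034) ≈ 1.1417


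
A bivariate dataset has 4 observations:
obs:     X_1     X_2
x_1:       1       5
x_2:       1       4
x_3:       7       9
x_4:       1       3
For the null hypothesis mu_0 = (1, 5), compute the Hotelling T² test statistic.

Step 1 — sample mean vector:
  mean(X_1) = (1 + 1 + 7 + 1) / 4 = 10/4 = 2.5
  mean(X_2) = (5 + 4 + 9 + 3) / 4 = 21/4 = 5.25
  x̄ = (2.5, 5.25),  deviation x̄ - mu_0 = (2.5, 5.25) - (1, 5) = (1.5, 0.25).

Step 2 — sample covariance matrix, S[i,j] = (1/(n-1)) · Σ_k (x_{k,i} - mean_i) · (x_{k,j} - mean_j), divisor n-1 = 3:
  S[X_1,X_1] = ((-1.5)·(-1.5) + (-1.5)·(-1.5) + (4.5)·(4.5) + (-1.5)·(-1.5)) / 3 = 27/3 = 9
  S[X_1,X_2] = ((-1.5)·(-0.25) + (-1.5)·(-1.25) + (4.5)·(3.75) + (-1.5)·(-2.25)) / 3 = 22.5/3 = 7.5
  S[X_2,X_2] = ((-0.25)·(-0.25) + (-1.25)·(-1.25) + (3.75)·(3.75) + (-2.25)·(-2.25)) / 3 = 20.75/3 = 6.9167
  S = [[9, 7.5],
 [7.5, 6.9167]].

Step 3 — invert S. det(S) = 9·6.9167 - (7.5)² = 6.
  S^{-1} = (1/det) · [[d, -b], [-b, a]] = [[1.1528, -1.25],
 [-1.25, 1.5]].

Step 4 — quadratic form (x̄ - mu_0)^T · S^{-1} · (x̄ - mu_0):
  S^{-1} · (x̄ - mu_0) = (1.4167, -1.5),
  (x̄ - mu_0)^T · [...] = (1.5)·(1.4167) + (0.25)·(-1.5) = 1.75.

Step 5 — scale by n: T² = 4 · 1.75 = 7.

T² ≈ 7


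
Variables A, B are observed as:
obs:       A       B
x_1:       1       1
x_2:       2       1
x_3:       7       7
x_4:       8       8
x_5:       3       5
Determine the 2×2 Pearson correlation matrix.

Step 1 — column means:
  mean(A) = (1 + 2 + 7 + 8 + 3) / 5 = 21/5 = 4.2
  mean(B) = (1 + 1 + 7 + 8 + 5) / 5 = 22/5 = 4.4

Step 2 — sample variances and covariances s[i,j] = (1/(n-1)) · Σ_k (x_{k,i} - mean_i) · (x_{k,j} - mean_j), with n-1 = 4:
  s[A,A] = ((-3.2)·(-3.2) + (-2.2)·(-2.2) + (2.8)·(2.8) + (3.8)·(3.8) + (-1.2)·(-1.2)) / 4 = 38.8/4 = 9.7
  s[A,B] = ((-3.2)·(-3.4) + (-2.2)·(-3.4) + (2.8)·(2.6) + (3.8)·(3.6) + (-1.2)·(0.6)) / 4 = 38.6/4 = 9.65
  s[B,B] = ((-3.4)·(-3.4) + (-3.4)·(-3.4) + (2.6)·(2.6) + (3.6)·(3.6) + (0.6)·(0.6)) / 4 = 43.2/4 = 10.8
  Sample standard deviations s_i = √(s[i,i]):
  s(A) = √(9.7) = 3.1145
  s(B) = √(10.8) = 3.2863

Step 3 — r_{ij} = s_{ij} / (s_i · s_j):
  r[A,A] = 1 (diagonal).
  r[A,B] = 9.65 / (3.1145 · 3.2863) = 9.65 / 10.2352 = 0.9428
  r[B,B] = 1 (diagonal).

R is symmetric with unit diagonal. Assembling:

R = [[1, 0.9428],
 [0.9428, 1]]


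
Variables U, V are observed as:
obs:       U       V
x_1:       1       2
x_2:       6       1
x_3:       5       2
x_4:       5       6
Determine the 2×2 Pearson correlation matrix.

Step 1 — column means:
  mean(U) = (1 + 6 + 5 + 5) / 4 = 17/4 = 4.25
  mean(V) = (2 + 1 + 2 + 6) / 4 = 11/4 = 2.75

Step 2 — sample variances and covariances s[i,j] = (1/(n-1)) · Σ_k (x_{k,i} - mean_i) · (x_{k,j} - mean_j), with n-1 = 3:
  s[U,U] = ((-3.25)·(-3.25) + (1.75)·(1.75) + (0.75)·(0.75) + (0.75)·(0.75)) / 3 = 14.75/3 = 4.9167
  s[U,V] = ((-3.25)·(-0.75) + (1.75)·(-1.75) + (0.75)·(-0.75) + (0.75)·(3.25)) / 3 = 1.25/3 = 0.4167
  s[V,V] = ((-0.75)·(-0.75) + (-1.75)·(-1.75) + (-0.75)·(-0.75) + (3.25)·(3.25)) / 3 = 14.75/3 = 4.9167
  Sample standard deviations s_i = √(s[i,i]):
  s(U) = √(4.9167) = 2.2174
  s(V) = √(4.9167) = 2.2174

Step 3 — r_{ij} = s_{ij} / (s_i · s_j):
  r[U,U] = 1 (diagonal).
  r[U,V] = 0.4167 / (2.2174 · 2.2174) = 0.4167 / 4.9167 = 0.0847
  r[V,V] = 1 (diagonal).

R is symmetric with unit diagonal. Assembling:

R = [[1, 0.0847],
 [0.0847, 1]]


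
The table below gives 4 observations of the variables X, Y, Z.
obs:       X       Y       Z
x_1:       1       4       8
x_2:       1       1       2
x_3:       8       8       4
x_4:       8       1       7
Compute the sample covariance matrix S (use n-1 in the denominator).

Step 1 — column means:
  mean(X) = (1 + 1 + 8 + 8) / 4 = 18/4 = 4.5
  mean(Y) = (4 + 1 + 8 + 1) / 4 = 14/4 = 3.5
  mean(Z) = (8 + 2 + 4 + 7) / 4 = 21/4 = 5.25

Step 2 — sample covariance S[i,j] = (1/(n-1)) · Σ_k (x_{k,i} - mean_i) · (x_{k,j} - mean_j), with n-1 = 3.
  S[X,X] = ((-3.5)·(-3.5) + (-3.5)·(-3.5) + (3.5)·(3.5) + (3.5)·(3.5)) / 3 = 49/3 = 16.3333
  S[X,Y] = ((-3.5)·(0.5) + (-3.5)·(-2.5) + (3.5)·(4.5) + (3.5)·(-2.5)) / 3 = 14/3 = 4.6667
  S[X,Z] = ((-3.5)·(2.75) + (-3.5)·(-3.25) + (3.5)·(-1.25) + (3.5)·(1.75)) / 3 = 3.5/3 = 1.1667
  S[Y,Y] = ((0.5)·(0.5) + (-2.5)·(-2.5) + (4.5)·(4.5) + (-2.5)·(-2.5)) / 3 = 33/3 = 11
  S[Y,Z] = ((0.5)·(2.75) + (-2.5)·(-3.25) + (4.5)·(-1.25) + (-2.5)·(1.75)) / 3 = -0.5/3 = -0.1667
  S[Z,Z] = ((2.75)·(2.75) + (-3.25)·(-3.25) + (-1.25)·(-1.25) + (1.75)·(1.75)) / 3 = 22.75/3 = 7.5833

S is symmetric (S[j,i] = S[i,j]). Assembling:

S = [[16.3333, 4.6667, 1.1667],
 [4.6667, 11, -0.1667],
 [1.1667, -0.1667, 7.5833]]


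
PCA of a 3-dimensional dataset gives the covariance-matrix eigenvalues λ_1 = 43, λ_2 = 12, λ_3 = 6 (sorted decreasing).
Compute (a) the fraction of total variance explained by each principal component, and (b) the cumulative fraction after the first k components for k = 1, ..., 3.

Step 1 — total variance = trace(Sigma) = Σ λ_i = 43 + 12 + 6 = 61.

Step 2 — fraction explained by component i = λ_i / Σ λ:
  PC1: 43/61 = 0.7049
  PC2: 12/61 = 0.1967
  PC3: 6/61 = 0.0984

Step 3 — cumulative fraction after k components = (λ_1 + ... + λ_k) / Σ λ:
  k = 1: 43/61 = 0.7049
  k = 2: (43 + 12)/61 = 55/61 = 0.9016
  k = 3: (43 + 12 + 6)/61 = 61/61 = 1

Summary (fraction, with percent):

explained: PC1 0.7049 (70.49%), PC2 0.1967 (19.67%), PC3 0.0984 (9.84%);  cumulative: 0.7049, 0.9016, 1


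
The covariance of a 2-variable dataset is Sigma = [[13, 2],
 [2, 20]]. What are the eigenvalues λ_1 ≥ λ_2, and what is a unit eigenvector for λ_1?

Step 1 — characteristic polynomial of 2×2 Sigma:
  det(Sigma - λI) = λ² - trace · λ + det = 0.
  trace = 13 + 20 = 33, det = 13·20 - (2)² = 256.
Step 2 — discriminant:
  Δ = trace² - 4·det = 1089 - 1024 = 65.
Step 3 — eigenvalues:
  λ = (trace ± √Δ)/2 = (33 ± 8.0623)/2,
  λ_1 = 20.5311,  λ_2 = 12.4689.

Step 4 — unit eigenvector for λ_1: solve (Sigma - λ_1 I)v = 0. First row:
  (13 - 20.5311)·v_x + (2)·v_y = 0, i.e. (-7.5311)·v_x + (2)·v_y = 0,
  so v ∝ (b, λ_1 - a) = (2, 7.5311) = u.
  ||u|| = √((2)² + (7.5311)²) = √(60.7179) ≈ 7.7922,
  v_1 = u/||u|| ≈ (0.2567, 0.9665) (||v_1|| = 1).

λ_1 = 20.5311,  λ_2 = 12.4689;  v_1 ≈ (0.2567, 0.9665)


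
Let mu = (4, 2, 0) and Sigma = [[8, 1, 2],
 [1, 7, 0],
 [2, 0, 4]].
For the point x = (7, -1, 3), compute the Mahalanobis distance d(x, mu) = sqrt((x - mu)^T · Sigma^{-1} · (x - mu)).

Step 1 — centre the observation: (x - mu) = (3, -3, 3).

Step 2 — invert Sigma (cofactor / det for 3×3, or solve directly):
  Sigma^{-1} = [[0.1458, -0.0208, -0.0729],
 [-0.0208, 0.1458, 0.0104],
 [-0.0729, 0.0104, 0.2865]].

Step 3 — form the quadratic (x - mu)^T · Sigma^{-1} · (x - mu):
  Sigma^{-1} · (x - mu) = (0.2812, -0.4688, 0.6094).
  (x - mu)^T · [Sigma^{-1} · (x - mu)] = (3)·(0.2812) + (-3)·(-0.4688) + (3)·(0.6094) = 4.0781.

Step 4 — take square root: d = √(4.0781) ≈ 2.0194.

d(x, mu) = √(4.0781) ≈ 2.0194


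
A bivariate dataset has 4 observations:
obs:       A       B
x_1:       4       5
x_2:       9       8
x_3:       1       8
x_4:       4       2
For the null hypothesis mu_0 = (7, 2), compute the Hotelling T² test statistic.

Step 1 — sample mean vector:
  mean(A) = (4 + 9 + 1 + 4) / 4 = 18/4 = 4.5
  mean(B) = (5 + 8 + 8 + 2) / 4 = 23/4 = 5.75
  x̄ = (4.5, 5.75),  deviation x̄ - mu_0 = (4.5, 5.75) - (7, 2) = (-2.5, 3.75).

Step 2 — sample covariance matrix, S[i,j] = (1/(n-1)) · Σ_k (x_{k,i} - mean_i) · (x_{k,j} - mean_j), divisor n-1 = 3:
  S[A,A] = ((-0.5)·(-0.5) + (4.5)·(4.5) + (-3.5)·(-3.5) + (-0.5)·(-0.5)) / 3 = 33/3 = 11
  S[A,B] = ((-0.5)·(-0.75) + (4.5)·(2.25) + (-3.5)·(2.25) + (-0.5)·(-3.75)) / 3 = 4.5/3 = 1.5
  S[B,B] = ((-0.75)·(-0.75) + (2.25)·(2.25) + (2.25)·(2.25) + (-3.75)·(-3.75)) / 3 = 24.75/3 = 8.25
  S = [[11, 1.5],
 [1.5, 8.25]].

Step 3 — invert S. det(S) = 11·8.25 - (1.5)² = 88.5.
  S^{-1} = (1/det) · [[d, -b], [-b, a]] = [[0.0932, -0.0169],
 [-0.0169, 0.1243]].

Step 4 — quadratic form (x̄ - mu_0)^T · S^{-1} · (x̄ - mu_0):
  S^{-1} · (x̄ - mu_0) = (-0.2966, 0.5085),
  (x̄ - mu_0)^T · [...] = (-2.5)·(-0.2966) + (3.75)·(0.5085) = 2.6483.

Step 5 — scale by n: T² = 4 · 2.6483 = 10.5932.

T² ≈ 10.5932


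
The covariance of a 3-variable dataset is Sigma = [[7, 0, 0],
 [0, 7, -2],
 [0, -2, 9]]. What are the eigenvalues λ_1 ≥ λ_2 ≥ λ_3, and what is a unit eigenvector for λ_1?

Step 1 — characteristic polynomial p(λ) = det(λI - Sigma) = λ³ - tr·λ² + c_1·λ - det, where tr = trace, c_1 = sum of the principal 2×2 minors, det = det(Sigma):
  tr = 7 + 7 + 9 = 23,
  c_1 = (7·7 - (0)²) + (7·9 - (0)²) + (7·9 - (-2)²) = 49 + 63 + 59 = 171,
  det = 7·(7·9 - (-2)²) - (0)·((0)·9 - (-2)·(0)) + (0)·((0)·(-2) - 7·(0)) = 7·(59) - (0)·(0) + (0)·(0) = 413.
  So p(λ) = λ³ - 23λ² + 171λ - 413.
Step 2 — look for an integer root (rational root theorem: any rational root is an integer divisor of 413). Testing λ = 7:
  p(7) = 343 - 1127 + 1197 - 413 = 0  ✓
  Dividing out (λ - 7): p(λ) = (λ - 7)(λ² - 16λ + 59).
Step 3 — remaining eigenvalues from the quadratic λ² - 16λ + 59 = 0:
  Δ = 16² - 4·59 = 256 - 236 = 20,  λ = (16 ± √20)/2 = (16 ± 4.4721)/2 ≈ 10.2361 or 5.7639.
  Sorted: λ_1 = 10.2361,  λ_2 = 7,  λ_3 = 5.7639  (check: sum = 23 = tr ✓).

Step 4 — unit eigenvector for λ_1 ≈ 10.2361: v spans the null space of (Sigma - λ_1 I), whose rows are
  r_1 = (-3.2361, 0, 0),  r_2 = (0, -3.2361, -2),  r_3 = (0, -2, -1.2361).
  v is orthogonal to every row, so take v ∝ r_1 × r_2 = ((0)·(-2) - (0)·(-3.2361), (0)·(0) - (-3.2361)·(-2), (-3.2361)·(-3.2361) - (0)·(0)) ≈ (0, -6.4721, 10.4721).
  Rescale (multiply by -1 so the first nonzero entry is positive): u = (0, 6.4721, -10.4721).
  ||u|| = √((0)² + (6.4721)² + (-10.4721)²) = √(151.5542) ≈ 12.3107,  v_1 = u/||u|| ≈ (0, 0.5257, -0.8507) (||v_1|| = 1).

λ_1 = 10.2361,  λ_2 = 7,  λ_3 = 5.7639;  v_1 ≈ (0, 0.5257, -0.8507)
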